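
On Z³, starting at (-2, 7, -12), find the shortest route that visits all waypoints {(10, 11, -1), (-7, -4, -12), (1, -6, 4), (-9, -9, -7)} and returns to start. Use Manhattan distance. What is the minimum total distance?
110
(one optimal route: (-2, 7, -12) → (10, 11, -1) → (1, -6, 4) → (-9, -9, -7) → (-7, -4, -12) → (-2, 7, -12))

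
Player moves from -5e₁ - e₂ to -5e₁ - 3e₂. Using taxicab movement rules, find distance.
2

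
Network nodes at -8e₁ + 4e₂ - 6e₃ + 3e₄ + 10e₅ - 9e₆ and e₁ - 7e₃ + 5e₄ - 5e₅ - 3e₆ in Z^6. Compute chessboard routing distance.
15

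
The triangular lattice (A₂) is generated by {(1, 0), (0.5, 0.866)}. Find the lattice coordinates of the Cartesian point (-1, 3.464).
-3b₁ + 4b₂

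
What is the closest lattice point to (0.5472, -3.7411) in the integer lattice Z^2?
(1, -4)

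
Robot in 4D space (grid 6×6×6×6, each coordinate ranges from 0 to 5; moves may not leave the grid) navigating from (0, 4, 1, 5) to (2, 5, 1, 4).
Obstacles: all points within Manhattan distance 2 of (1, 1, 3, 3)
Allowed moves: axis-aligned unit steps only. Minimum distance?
4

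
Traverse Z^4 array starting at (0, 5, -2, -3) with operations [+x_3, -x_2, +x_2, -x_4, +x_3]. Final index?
(0, 5, 0, -4)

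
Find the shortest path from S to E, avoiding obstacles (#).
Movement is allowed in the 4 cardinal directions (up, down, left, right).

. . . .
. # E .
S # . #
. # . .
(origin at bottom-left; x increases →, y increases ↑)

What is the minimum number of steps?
5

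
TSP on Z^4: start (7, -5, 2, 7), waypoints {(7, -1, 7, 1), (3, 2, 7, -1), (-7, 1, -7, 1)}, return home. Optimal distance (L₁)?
86
(one optimal route: (7, -5, 2, 7) → (7, -1, 7, 1) → (3, 2, 7, -1) → (-7, 1, -7, 1) → (7, -5, 2, 7))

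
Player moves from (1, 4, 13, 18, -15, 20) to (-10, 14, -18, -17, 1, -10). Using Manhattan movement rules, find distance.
133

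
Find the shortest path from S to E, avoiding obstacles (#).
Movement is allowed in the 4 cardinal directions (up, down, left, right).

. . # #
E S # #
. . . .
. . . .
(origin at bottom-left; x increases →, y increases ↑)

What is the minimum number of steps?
1
(one shortest path: (1, 2) → (0, 2))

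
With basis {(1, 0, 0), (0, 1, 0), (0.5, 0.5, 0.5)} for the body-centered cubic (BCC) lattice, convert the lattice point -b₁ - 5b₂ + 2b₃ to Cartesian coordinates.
(0, -4, 1)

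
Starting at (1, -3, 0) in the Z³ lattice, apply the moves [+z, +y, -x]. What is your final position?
(0, -2, 1)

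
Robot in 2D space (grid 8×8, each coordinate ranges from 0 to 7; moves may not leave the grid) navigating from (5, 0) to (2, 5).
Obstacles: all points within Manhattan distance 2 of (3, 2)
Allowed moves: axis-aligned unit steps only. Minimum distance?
10
(one shortest path: (5, 0) → (6, 0) → (6, 1) → (6, 2) → (6, 3) → (5, 3) → (5, 4) → (4, 4) → (4, 5) → (3, 5) → (2, 5))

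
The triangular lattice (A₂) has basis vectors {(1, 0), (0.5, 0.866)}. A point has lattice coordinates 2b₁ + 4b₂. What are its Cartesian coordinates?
(4, 3.464)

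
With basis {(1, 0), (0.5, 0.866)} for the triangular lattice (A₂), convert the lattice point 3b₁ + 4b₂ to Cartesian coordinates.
(5, 3.464)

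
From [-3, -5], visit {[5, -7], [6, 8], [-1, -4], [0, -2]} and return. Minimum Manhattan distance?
48
(one optimal route: (-3, -5) → (5, -7) → (6, 8) → (0, -2) → (-1, -4) → (-3, -5))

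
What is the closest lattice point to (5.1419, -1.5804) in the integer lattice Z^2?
(5, -2)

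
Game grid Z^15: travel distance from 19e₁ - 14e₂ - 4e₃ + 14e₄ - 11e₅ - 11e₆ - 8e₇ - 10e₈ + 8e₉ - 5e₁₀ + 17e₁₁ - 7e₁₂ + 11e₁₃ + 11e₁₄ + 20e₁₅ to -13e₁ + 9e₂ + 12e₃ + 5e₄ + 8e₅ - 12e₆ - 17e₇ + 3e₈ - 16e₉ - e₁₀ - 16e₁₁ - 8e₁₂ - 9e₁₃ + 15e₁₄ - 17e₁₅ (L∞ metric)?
37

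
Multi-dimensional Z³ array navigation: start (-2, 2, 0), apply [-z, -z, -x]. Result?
(-3, 2, -2)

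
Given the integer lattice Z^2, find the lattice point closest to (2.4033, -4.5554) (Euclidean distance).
(2, -5)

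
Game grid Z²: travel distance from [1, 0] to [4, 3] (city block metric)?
6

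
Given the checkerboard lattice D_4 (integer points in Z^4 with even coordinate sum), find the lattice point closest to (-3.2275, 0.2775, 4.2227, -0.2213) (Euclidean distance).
(-3, 1, 4, 0)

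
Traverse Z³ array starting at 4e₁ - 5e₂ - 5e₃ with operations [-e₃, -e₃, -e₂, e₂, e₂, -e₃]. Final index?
(4, -4, -8)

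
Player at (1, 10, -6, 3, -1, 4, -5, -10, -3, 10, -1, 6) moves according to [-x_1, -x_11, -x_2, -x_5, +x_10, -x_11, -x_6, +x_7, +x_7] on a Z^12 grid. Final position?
(0, 9, -6, 3, -2, 3, -3, -10, -3, 11, -3, 6)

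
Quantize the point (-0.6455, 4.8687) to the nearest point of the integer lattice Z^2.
(-1, 5)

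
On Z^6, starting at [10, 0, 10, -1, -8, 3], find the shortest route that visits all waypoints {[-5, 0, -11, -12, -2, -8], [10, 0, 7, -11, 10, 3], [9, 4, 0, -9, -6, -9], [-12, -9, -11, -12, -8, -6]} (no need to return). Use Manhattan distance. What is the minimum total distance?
134
(one optimal route: (10, 0, 10, -1, -8, 3) → (10, 0, 7, -11, 10, 3) → (9, 4, 0, -9, -6, -9) → (-5, 0, -11, -12, -2, -8) → (-12, -9, -11, -12, -8, -6))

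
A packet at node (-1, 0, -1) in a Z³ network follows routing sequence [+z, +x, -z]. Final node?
(0, 0, -1)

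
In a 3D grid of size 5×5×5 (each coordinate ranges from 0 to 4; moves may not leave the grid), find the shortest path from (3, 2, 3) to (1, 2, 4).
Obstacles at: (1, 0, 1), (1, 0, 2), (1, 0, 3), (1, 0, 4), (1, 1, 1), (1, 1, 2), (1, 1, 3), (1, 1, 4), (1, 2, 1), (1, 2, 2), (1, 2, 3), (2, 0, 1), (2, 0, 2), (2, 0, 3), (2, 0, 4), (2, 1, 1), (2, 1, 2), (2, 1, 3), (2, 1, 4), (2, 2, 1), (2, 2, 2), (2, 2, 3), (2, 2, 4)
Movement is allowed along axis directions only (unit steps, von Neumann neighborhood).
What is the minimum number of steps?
5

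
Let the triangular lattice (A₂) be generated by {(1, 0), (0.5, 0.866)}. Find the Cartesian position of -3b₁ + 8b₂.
(1, 6.928)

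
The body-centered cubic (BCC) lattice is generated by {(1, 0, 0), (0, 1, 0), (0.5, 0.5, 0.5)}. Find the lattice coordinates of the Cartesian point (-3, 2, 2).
-5b₁ + 4b₃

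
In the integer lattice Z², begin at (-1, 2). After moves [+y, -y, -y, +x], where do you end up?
(0, 1)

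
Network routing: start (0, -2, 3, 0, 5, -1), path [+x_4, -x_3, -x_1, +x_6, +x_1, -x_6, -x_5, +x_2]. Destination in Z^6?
(0, -1, 2, 1, 4, -1)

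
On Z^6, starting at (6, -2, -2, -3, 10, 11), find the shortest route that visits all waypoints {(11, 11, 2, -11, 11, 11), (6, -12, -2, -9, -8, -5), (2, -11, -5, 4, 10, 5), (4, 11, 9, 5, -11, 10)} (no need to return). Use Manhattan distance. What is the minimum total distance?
198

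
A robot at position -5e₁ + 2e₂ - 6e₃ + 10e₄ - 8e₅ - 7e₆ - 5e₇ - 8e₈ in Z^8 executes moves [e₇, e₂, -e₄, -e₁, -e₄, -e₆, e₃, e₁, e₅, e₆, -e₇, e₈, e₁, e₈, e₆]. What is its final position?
(-4, 3, -5, 8, -7, -6, -5, -6)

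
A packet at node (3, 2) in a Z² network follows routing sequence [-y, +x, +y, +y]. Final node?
(4, 3)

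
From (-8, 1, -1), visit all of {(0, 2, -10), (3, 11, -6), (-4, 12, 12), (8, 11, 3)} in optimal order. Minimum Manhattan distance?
70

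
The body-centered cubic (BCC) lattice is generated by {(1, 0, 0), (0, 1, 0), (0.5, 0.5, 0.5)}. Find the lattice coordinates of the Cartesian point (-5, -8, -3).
-2b₁ - 5b₂ - 6b₃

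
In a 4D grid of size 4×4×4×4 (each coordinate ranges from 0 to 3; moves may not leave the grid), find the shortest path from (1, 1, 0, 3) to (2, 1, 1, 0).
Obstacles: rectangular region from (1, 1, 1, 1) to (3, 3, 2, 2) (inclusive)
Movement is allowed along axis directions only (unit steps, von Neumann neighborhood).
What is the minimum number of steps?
5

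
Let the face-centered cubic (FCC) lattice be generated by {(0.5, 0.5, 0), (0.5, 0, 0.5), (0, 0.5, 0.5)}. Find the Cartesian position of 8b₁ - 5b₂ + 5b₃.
(1.5, 6.5, 0)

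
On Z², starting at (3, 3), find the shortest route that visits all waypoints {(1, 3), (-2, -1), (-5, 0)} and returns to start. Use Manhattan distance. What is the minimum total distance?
24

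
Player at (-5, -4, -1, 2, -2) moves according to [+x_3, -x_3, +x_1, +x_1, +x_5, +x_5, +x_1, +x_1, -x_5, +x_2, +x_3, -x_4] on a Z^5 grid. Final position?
(-1, -3, 0, 1, -1)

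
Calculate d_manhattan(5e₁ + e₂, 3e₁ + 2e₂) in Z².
3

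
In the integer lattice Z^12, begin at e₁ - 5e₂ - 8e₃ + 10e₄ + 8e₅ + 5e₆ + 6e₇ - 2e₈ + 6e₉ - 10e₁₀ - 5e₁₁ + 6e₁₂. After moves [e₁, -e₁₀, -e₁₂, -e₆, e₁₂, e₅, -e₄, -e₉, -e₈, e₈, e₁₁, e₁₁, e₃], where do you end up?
(2, -5, -7, 9, 9, 4, 6, -2, 5, -11, -3, 6)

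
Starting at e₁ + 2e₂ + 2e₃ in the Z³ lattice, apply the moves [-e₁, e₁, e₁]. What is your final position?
(2, 2, 2)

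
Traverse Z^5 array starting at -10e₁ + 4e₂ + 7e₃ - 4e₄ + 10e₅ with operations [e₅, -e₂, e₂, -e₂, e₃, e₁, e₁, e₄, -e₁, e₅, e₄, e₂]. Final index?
(-9, 4, 8, -2, 12)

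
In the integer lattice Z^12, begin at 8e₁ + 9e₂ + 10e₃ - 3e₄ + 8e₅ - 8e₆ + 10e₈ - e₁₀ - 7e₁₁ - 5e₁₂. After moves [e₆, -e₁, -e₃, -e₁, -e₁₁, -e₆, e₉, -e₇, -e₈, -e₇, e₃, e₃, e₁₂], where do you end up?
(6, 9, 11, -3, 8, -8, -2, 9, 1, -1, -8, -4)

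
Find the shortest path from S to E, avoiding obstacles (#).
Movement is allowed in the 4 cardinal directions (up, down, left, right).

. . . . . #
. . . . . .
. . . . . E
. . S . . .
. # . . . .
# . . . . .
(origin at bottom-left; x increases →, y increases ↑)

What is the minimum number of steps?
4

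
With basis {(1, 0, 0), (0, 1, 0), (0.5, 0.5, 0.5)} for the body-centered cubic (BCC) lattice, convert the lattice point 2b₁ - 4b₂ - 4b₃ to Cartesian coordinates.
(0, -6, -2)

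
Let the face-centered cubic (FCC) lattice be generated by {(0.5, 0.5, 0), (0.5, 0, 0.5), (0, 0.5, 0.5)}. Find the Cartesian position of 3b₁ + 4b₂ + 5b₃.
(3.5, 4, 4.5)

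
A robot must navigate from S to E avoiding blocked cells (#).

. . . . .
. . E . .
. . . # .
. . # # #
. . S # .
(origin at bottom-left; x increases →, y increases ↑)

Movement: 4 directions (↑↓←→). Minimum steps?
5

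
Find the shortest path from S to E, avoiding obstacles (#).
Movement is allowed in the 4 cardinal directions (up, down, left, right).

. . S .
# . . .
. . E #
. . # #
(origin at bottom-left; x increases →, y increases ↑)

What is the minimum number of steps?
2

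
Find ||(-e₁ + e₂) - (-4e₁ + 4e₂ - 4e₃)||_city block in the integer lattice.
10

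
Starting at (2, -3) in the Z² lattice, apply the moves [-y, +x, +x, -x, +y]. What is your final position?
(3, -3)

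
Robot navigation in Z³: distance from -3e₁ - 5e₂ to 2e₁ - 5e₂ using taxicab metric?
5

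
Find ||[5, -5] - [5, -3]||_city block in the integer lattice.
2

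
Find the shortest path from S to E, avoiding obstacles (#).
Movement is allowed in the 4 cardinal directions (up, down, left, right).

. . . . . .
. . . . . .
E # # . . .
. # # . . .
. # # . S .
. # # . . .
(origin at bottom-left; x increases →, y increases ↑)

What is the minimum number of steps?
8
(one shortest path: (4, 1) → (3, 1) → (3, 2) → (3, 3) → (3, 4) → (2, 4) → (1, 4) → (0, 4) → (0, 3))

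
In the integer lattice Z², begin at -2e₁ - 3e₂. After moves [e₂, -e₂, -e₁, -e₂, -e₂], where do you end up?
(-3, -5)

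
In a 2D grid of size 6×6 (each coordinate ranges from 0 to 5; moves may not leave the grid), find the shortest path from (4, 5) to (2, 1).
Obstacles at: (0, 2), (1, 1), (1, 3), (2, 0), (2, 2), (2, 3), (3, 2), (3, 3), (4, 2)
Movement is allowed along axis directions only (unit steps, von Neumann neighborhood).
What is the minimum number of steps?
8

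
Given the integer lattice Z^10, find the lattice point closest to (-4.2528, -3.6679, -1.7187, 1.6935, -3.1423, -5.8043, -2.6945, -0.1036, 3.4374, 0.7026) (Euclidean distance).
(-4, -4, -2, 2, -3, -6, -3, 0, 3, 1)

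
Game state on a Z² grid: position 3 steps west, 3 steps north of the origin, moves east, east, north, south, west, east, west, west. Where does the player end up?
(-3, 3)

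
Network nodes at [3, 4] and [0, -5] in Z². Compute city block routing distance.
12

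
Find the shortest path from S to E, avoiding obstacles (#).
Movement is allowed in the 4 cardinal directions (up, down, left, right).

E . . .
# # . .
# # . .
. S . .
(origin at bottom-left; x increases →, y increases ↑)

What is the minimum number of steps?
6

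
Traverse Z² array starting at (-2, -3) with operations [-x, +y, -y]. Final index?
(-3, -3)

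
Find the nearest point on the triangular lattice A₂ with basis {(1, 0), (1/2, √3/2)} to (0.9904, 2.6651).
(0.5, 2.598)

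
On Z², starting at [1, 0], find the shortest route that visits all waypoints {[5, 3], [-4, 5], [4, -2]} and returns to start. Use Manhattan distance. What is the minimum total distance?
32
(one optimal route: (1, 0) → (-4, 5) → (5, 3) → (4, -2) → (1, 0))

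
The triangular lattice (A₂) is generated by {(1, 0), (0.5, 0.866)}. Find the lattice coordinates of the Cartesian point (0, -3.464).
2b₁ - 4b₂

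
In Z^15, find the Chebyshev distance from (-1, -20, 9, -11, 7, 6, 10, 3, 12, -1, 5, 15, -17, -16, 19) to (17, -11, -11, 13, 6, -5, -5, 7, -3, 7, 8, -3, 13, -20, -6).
30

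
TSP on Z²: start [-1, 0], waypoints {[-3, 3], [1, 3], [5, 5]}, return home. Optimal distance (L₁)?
26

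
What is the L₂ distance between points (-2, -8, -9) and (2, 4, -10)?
12.6886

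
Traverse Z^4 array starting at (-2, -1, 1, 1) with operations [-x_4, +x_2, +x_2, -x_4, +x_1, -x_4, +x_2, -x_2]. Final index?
(-1, 1, 1, -2)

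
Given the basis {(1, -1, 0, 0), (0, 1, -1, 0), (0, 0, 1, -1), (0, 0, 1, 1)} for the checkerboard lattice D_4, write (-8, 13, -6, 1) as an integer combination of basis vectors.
-8b₁ + 5b₂ - b₃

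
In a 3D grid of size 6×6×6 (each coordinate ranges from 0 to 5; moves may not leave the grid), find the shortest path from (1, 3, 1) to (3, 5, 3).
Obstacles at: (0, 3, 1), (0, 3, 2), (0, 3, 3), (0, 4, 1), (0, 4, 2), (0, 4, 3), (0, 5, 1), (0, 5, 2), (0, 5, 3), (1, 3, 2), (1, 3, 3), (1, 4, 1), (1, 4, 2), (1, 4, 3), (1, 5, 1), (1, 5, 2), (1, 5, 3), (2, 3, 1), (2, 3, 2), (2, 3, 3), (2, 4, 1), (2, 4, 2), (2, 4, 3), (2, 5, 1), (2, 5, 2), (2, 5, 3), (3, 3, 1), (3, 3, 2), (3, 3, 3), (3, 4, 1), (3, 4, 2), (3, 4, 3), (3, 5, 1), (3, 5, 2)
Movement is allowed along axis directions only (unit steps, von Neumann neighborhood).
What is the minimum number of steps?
10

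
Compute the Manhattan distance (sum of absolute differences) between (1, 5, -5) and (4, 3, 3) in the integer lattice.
13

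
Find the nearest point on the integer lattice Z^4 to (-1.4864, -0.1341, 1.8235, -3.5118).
(-1, 0, 2, -4)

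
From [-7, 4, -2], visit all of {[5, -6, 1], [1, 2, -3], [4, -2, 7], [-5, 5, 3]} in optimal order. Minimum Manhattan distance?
50
(one optimal route: (-7, 4, -2) → (-5, 5, 3) → (1, 2, -3) → (5, -6, 1) → (4, -2, 7))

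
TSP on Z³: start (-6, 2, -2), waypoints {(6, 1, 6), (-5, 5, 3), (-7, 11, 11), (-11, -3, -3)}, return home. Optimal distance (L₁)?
94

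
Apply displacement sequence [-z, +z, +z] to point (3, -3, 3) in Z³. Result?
(3, -3, 4)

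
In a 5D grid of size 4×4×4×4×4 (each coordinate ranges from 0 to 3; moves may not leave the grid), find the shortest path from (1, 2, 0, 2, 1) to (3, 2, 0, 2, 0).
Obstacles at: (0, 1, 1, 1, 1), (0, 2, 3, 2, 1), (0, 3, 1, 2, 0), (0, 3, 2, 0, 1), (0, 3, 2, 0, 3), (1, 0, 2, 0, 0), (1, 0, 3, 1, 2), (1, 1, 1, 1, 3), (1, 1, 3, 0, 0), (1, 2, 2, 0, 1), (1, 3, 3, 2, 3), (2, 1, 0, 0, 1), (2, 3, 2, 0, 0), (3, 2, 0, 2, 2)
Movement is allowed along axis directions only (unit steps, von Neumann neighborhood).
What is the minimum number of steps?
3
(one shortest path: (1, 2, 0, 2, 1) → (2, 2, 0, 2, 1) → (3, 2, 0, 2, 1) → (3, 2, 0, 2, 0))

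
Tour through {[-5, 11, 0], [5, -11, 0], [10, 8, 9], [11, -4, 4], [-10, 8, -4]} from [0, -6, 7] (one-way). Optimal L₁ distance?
91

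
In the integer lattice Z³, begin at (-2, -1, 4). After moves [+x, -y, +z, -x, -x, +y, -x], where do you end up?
(-4, -1, 5)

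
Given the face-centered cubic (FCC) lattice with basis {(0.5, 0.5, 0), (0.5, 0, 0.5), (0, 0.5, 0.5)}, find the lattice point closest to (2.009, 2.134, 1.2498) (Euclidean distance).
(2, 2, 1)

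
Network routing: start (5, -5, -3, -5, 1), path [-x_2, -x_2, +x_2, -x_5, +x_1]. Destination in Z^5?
(6, -6, -3, -5, 0)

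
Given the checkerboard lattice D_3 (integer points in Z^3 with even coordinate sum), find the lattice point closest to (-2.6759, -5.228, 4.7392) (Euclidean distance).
(-2, -5, 5)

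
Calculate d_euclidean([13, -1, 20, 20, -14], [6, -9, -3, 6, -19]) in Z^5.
29.3769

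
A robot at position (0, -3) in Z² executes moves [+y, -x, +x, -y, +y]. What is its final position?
(0, -2)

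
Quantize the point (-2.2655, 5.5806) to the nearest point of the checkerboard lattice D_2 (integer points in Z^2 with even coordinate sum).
(-2, 6)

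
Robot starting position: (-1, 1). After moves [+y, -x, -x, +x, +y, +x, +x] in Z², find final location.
(0, 3)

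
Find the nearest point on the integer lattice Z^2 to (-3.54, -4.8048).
(-4, -5)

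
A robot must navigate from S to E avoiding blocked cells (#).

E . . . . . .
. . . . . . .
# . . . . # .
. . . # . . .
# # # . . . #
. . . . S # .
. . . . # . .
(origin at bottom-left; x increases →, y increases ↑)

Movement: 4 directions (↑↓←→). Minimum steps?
9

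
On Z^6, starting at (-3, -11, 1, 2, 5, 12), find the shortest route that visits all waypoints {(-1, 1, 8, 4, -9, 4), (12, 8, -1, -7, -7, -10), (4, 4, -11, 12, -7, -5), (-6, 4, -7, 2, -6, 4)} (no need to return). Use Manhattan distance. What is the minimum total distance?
153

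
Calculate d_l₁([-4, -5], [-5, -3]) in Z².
3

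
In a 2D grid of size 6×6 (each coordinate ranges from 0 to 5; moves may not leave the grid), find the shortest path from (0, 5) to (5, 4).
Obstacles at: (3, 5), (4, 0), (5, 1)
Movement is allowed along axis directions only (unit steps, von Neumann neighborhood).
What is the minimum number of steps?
6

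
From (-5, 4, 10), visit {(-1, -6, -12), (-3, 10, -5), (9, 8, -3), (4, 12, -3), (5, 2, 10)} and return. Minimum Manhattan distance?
116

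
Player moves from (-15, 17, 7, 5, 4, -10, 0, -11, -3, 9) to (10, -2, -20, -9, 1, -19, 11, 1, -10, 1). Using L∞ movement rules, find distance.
27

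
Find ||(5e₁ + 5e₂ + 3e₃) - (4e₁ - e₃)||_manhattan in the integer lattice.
10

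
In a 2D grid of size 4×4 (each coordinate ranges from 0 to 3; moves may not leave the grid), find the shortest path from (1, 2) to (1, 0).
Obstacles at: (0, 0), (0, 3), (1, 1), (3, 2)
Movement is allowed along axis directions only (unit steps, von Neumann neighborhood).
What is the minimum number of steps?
4
(one shortest path: (1, 2) → (2, 2) → (2, 1) → (2, 0) → (1, 0))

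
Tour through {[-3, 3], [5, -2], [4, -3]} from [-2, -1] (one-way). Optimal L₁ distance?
20
(one optimal route: (-2, -1) → (-3, 3) → (5, -2) → (4, -3))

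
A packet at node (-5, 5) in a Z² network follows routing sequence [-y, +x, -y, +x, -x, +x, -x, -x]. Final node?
(-5, 3)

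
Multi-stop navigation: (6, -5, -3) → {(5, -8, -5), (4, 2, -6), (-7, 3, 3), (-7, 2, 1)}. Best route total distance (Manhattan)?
39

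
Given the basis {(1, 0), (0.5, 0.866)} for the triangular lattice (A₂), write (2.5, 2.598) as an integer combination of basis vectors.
b₁ + 3b₂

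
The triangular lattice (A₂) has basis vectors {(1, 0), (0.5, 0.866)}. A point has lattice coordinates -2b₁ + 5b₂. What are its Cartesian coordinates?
(0.5, 4.33)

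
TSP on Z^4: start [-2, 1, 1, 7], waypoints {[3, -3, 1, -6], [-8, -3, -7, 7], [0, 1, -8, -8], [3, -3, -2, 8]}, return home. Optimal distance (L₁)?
94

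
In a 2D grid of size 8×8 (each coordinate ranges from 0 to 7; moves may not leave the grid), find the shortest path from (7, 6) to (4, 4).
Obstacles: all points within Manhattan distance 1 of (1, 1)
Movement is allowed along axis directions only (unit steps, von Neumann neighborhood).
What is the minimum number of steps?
5
(one shortest path: (7, 6) → (6, 6) → (5, 6) → (4, 6) → (4, 5) → (4, 4))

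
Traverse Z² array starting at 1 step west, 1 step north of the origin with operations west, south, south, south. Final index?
(-2, -2)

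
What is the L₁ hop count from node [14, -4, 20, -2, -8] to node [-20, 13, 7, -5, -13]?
72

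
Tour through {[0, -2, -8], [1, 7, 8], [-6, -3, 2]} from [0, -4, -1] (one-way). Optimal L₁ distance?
49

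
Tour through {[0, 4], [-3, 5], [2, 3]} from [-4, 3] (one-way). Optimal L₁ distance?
10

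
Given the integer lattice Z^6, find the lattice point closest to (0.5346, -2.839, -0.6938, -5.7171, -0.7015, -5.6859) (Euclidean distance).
(1, -3, -1, -6, -1, -6)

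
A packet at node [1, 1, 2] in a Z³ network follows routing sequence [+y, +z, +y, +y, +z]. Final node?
(1, 4, 4)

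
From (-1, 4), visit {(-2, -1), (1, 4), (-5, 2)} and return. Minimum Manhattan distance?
22
(one optimal route: (-1, 4) → (-2, -1) → (-5, 2) → (1, 4) → (-1, 4))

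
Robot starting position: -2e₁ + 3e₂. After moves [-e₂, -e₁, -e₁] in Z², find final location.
(-4, 2)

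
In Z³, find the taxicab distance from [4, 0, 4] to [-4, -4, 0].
16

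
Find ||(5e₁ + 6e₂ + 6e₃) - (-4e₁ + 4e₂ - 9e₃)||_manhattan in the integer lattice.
26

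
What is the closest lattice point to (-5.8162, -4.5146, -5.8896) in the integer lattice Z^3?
(-6, -5, -6)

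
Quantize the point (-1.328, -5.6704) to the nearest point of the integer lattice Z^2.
(-1, -6)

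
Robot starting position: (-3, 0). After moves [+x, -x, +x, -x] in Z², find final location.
(-3, 0)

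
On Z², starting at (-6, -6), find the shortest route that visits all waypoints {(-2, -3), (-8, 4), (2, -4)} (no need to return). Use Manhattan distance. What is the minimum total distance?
28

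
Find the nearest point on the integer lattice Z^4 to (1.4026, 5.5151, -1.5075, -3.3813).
(1, 6, -2, -3)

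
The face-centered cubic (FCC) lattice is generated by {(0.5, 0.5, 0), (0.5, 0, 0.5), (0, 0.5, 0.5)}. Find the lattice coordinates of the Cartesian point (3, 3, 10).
-4b₁ + 10b₂ + 10b₃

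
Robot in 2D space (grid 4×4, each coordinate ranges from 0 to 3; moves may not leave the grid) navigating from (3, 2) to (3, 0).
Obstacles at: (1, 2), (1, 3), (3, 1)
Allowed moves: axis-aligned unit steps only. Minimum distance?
4
(one shortest path: (3, 2) → (2, 2) → (2, 1) → (2, 0) → (3, 0))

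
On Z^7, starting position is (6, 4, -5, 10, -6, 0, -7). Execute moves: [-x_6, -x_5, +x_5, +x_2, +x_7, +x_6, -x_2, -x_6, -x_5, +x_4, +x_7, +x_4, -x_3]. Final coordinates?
(6, 4, -6, 12, -7, -1, -5)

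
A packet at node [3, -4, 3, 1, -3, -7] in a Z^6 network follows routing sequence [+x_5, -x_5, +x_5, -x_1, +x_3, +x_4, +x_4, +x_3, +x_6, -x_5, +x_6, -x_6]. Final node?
(2, -4, 5, 3, -3, -6)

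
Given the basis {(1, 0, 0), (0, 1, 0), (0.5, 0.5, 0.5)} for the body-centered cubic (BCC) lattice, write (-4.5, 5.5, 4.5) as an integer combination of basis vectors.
-9b₁ + b₂ + 9b₃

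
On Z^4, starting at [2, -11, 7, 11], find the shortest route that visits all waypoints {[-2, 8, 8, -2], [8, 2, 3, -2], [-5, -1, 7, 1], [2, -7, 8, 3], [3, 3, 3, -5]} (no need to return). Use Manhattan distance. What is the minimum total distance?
72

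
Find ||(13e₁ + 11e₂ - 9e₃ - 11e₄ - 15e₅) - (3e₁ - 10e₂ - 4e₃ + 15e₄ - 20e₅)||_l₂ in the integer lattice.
35.5949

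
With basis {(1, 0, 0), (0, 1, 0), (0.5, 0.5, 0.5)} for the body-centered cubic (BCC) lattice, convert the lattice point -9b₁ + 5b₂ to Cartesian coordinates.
(-9, 5, 0)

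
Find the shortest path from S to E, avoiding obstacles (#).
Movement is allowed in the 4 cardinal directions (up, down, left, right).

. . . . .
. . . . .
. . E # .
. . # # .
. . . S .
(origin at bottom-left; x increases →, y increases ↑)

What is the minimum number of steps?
5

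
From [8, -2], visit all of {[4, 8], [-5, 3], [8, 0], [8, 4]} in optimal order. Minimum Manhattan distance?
28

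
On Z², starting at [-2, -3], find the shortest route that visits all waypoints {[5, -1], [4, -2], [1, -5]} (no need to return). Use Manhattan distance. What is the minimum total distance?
13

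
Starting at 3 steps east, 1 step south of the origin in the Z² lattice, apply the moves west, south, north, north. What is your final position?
(2, 0)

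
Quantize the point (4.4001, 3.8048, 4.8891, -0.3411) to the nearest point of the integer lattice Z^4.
(4, 4, 5, 0)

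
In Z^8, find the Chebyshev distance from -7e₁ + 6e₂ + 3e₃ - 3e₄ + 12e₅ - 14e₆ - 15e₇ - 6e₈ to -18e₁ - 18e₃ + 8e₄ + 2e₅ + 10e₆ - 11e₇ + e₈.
24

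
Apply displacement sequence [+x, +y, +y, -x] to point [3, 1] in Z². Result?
(3, 3)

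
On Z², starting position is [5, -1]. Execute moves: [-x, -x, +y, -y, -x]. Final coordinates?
(2, -1)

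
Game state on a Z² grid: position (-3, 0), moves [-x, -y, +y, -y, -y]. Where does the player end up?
(-4, -2)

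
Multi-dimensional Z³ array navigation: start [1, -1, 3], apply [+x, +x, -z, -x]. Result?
(2, -1, 2)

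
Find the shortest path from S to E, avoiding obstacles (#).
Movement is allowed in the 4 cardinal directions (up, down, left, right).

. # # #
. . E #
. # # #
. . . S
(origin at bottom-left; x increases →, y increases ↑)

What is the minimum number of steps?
7
(one shortest path: (3, 0) → (2, 0) → (1, 0) → (0, 0) → (0, 1) → (0, 2) → (1, 2) → (2, 2))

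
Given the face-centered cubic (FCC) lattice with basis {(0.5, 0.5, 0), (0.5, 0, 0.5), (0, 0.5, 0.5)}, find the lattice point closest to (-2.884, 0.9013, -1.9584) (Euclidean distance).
(-3, 1, -2)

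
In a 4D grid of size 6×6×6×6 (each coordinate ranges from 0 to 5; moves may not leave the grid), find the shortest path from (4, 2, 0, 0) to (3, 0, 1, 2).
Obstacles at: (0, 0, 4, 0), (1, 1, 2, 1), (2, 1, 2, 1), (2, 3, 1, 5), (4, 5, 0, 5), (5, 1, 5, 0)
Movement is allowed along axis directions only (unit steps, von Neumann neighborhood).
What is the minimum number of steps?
6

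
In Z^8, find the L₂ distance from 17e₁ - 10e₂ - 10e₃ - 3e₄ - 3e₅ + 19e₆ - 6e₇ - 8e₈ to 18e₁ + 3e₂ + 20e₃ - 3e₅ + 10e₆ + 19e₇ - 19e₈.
43.6578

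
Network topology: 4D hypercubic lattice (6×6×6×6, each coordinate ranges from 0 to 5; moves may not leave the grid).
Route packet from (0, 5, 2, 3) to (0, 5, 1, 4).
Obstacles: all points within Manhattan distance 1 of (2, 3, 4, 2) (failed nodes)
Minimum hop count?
2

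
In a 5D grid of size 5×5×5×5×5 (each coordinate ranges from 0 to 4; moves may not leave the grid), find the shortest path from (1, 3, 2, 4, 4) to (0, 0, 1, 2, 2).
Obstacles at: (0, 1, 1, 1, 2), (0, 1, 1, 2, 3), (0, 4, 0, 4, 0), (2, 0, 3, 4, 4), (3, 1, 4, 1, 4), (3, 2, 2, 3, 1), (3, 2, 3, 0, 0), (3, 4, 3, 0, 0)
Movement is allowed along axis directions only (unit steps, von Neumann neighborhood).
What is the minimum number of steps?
9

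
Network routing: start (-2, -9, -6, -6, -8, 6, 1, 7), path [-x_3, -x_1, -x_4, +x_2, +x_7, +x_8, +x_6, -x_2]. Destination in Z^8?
(-3, -9, -7, -7, -8, 7, 2, 8)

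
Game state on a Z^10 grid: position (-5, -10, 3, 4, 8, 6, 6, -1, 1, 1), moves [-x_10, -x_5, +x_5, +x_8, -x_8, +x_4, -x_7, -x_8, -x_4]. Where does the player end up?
(-5, -10, 3, 4, 8, 6, 5, -2, 1, 0)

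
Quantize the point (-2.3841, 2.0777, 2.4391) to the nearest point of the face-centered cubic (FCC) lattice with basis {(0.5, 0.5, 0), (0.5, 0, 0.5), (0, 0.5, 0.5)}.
(-2.5, 2, 2.5)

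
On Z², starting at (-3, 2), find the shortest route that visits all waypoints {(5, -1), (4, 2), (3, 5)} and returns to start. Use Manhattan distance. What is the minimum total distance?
28
(one optimal route: (-3, 2) → (5, -1) → (4, 2) → (3, 5) → (-3, 2))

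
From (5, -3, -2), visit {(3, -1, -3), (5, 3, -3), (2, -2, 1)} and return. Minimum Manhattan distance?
26
(one optimal route: (5, -3, -2) → (5, 3, -3) → (3, -1, -3) → (2, -2, 1) → (5, -3, -2))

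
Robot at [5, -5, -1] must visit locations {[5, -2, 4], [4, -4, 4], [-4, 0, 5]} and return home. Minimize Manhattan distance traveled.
40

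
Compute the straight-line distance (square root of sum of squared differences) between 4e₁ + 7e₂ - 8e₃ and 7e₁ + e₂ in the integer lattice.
10.4403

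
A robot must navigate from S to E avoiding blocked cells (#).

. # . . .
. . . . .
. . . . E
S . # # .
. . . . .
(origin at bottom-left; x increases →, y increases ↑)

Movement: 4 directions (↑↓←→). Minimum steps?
5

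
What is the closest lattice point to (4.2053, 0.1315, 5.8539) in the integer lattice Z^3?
(4, 0, 6)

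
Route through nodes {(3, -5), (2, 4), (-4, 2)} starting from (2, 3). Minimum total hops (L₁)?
23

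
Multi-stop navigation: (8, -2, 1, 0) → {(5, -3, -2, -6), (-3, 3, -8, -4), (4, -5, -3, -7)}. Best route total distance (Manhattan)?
41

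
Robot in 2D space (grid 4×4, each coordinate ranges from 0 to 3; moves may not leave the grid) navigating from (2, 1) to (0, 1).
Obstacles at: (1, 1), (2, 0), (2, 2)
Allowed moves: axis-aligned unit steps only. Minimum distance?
8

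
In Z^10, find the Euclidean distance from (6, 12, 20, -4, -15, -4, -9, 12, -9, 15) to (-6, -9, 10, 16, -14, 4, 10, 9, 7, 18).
42.2493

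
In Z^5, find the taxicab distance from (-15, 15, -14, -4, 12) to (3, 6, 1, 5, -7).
70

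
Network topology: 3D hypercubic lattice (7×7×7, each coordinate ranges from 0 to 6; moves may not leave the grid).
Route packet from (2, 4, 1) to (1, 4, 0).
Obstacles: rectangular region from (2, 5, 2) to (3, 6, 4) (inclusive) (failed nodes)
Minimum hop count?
2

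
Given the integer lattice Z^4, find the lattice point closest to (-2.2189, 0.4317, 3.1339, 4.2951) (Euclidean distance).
(-2, 0, 3, 4)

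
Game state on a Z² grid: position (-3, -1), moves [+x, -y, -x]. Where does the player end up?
(-3, -2)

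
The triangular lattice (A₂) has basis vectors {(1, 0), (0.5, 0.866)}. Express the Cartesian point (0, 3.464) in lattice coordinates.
-2b₁ + 4b₂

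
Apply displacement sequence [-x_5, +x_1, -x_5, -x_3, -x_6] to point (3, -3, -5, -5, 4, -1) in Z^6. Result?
(4, -3, -6, -5, 2, -2)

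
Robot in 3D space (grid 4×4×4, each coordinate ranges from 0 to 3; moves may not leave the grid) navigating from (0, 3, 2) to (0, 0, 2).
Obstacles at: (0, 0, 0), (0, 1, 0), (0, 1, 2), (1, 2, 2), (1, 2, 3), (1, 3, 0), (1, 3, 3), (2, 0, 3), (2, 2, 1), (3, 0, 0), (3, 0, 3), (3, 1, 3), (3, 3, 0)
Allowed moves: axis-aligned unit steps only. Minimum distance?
5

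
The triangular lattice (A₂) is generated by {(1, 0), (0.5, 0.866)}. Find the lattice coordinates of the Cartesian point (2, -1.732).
3b₁ - 2b₂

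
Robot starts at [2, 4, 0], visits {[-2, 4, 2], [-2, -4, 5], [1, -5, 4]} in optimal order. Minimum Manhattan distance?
22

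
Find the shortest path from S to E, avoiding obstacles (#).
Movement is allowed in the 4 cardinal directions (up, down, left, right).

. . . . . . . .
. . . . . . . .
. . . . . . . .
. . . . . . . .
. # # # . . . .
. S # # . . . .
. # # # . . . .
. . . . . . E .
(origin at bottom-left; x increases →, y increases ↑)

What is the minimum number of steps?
9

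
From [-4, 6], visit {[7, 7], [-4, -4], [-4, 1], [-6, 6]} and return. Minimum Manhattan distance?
48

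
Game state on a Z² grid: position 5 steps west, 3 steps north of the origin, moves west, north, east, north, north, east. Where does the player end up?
(-4, 6)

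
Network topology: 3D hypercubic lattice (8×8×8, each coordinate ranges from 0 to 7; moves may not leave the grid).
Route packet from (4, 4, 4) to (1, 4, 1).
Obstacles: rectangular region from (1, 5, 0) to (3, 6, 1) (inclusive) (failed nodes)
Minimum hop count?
6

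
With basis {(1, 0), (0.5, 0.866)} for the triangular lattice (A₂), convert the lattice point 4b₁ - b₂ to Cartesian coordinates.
(3.5, -0.866)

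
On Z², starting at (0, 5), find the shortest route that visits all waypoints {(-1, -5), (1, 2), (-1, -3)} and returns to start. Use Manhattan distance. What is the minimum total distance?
24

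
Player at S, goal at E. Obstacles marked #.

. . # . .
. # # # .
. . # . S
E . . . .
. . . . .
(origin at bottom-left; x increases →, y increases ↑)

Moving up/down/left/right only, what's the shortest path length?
5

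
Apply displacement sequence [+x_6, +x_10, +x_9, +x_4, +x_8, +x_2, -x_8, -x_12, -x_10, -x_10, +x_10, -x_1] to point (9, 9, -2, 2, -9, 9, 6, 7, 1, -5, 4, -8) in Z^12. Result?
(8, 10, -2, 3, -9, 10, 6, 7, 2, -5, 4, -9)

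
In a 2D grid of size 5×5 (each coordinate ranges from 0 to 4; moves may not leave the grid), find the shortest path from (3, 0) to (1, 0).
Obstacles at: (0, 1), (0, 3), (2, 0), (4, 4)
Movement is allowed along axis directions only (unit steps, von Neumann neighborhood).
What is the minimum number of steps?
4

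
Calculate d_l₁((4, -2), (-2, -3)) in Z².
7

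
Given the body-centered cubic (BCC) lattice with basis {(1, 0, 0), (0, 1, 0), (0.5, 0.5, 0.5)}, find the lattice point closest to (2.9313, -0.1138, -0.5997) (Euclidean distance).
(3, 0, -1)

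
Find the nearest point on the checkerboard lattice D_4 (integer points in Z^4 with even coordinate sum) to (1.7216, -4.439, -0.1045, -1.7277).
(2, -4, 0, -2)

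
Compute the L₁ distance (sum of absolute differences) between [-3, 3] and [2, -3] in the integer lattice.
11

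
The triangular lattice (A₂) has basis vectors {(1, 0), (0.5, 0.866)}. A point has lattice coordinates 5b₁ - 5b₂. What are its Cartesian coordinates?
(2.5, -4.33)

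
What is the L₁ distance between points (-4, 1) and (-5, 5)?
5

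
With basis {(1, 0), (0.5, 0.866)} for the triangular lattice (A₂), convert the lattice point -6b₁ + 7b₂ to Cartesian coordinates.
(-2.5, 6.062)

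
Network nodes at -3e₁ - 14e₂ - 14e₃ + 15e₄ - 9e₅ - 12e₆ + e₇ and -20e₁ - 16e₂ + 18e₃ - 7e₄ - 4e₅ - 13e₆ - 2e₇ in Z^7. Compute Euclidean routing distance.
42.8486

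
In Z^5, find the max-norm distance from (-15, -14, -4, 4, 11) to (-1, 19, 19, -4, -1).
33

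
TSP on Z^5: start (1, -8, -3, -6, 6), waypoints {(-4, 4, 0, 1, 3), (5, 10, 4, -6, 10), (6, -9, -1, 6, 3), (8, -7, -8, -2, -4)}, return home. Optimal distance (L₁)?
148
(one optimal route: (1, -8, -3, -6, 6) → (5, 10, 4, -6, 10) → (-4, 4, 0, 1, 3) → (6, -9, -1, 6, 3) → (8, -7, -8, -2, -4) → (1, -8, -3, -6, 6))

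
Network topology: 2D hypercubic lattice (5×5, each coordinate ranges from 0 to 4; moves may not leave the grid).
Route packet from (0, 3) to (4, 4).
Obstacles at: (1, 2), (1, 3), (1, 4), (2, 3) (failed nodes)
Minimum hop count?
9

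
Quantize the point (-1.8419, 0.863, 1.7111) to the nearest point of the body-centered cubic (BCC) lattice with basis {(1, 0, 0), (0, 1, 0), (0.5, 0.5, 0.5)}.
(-2, 1, 2)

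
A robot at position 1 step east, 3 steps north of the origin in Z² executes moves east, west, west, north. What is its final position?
(0, 4)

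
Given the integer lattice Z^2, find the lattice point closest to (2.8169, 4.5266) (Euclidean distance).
(3, 5)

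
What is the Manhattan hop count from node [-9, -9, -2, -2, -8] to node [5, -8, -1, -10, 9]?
41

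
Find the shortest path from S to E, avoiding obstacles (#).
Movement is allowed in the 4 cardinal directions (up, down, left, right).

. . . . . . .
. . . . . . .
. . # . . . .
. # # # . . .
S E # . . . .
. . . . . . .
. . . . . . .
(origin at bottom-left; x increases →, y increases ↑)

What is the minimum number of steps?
1
(one shortest path: (0, 2) → (1, 2))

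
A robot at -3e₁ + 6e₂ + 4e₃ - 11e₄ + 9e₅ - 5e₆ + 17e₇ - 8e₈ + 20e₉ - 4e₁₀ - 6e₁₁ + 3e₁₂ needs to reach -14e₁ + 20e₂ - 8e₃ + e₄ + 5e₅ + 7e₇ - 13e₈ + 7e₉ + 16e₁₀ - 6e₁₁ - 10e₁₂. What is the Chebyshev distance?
20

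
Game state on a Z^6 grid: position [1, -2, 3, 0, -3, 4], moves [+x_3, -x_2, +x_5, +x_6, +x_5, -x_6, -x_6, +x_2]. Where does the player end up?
(1, -2, 4, 0, -1, 3)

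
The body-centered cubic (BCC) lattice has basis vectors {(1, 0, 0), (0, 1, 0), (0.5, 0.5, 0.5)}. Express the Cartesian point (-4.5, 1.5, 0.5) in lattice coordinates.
-5b₁ + b₂ + b₃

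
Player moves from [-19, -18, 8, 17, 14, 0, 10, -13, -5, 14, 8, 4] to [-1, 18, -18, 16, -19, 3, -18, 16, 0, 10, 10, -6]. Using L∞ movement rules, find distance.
36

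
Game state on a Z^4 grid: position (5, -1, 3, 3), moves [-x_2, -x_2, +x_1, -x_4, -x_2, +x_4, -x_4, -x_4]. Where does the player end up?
(6, -4, 3, 1)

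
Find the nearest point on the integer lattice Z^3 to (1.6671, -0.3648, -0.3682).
(2, 0, 0)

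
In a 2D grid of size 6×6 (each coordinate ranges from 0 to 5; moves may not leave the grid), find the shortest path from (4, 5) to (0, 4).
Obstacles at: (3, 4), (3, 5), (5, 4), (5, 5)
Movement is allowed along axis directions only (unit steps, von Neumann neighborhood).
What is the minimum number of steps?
7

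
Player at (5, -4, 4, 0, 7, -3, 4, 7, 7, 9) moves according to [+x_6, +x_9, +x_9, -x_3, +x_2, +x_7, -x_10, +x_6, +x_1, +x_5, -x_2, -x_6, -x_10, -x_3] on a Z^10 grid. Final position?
(6, -4, 2, 0, 8, -2, 5, 7, 9, 7)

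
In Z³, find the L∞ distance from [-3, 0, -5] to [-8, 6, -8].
6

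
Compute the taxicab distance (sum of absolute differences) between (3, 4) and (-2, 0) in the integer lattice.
9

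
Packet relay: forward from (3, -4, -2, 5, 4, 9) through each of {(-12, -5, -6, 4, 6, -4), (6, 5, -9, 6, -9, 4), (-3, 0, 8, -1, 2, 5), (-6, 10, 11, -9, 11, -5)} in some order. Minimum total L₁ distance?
183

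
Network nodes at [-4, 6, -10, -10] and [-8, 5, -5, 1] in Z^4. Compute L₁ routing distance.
21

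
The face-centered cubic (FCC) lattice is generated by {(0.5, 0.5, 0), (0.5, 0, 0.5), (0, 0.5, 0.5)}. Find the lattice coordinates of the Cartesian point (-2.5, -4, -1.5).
-5b₁ - 3b₃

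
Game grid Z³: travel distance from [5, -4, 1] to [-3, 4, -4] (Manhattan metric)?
21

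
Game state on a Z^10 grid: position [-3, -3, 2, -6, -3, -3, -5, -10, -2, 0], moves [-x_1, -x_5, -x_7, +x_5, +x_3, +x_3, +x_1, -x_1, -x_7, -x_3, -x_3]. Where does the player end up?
(-4, -3, 2, -6, -3, -3, -7, -10, -2, 0)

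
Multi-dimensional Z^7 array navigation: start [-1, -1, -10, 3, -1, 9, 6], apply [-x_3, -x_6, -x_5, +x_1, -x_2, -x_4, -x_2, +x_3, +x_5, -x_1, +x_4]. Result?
(-1, -3, -10, 3, -1, 8, 6)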